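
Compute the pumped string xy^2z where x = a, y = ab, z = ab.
aababab

Given x = 'a', y = 'ab', z = 'ab' and i = 2:

xy^2z = x + y·y·...·y (2 times) + z
       = 'a' + 'ab'^2 + 'ab'
       = 'a' + 'abab' + 'ab'
       = 'aababab'

The pumped string is 'aababab' with length 7.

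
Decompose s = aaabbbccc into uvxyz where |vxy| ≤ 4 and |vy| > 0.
u='aa', v='a', x='bb', y='b', z='ccc'

For s = aaabbbccc with pumping length p = 4:

One valid decomposition:
- u = 'aa'
- v = 'a'
- x = 'bb'
- y = 'b'
- z = 'ccc'

Verification:
- uvxyz = 'aa' + 'a' + 'bb' + 'b' + 'ccc' = aaabbbccc ✓
- |vxy| = |'abbb'| = 4 ≤ 4 ✓
- |vy| = |'ab'| = 2 > 0 ✓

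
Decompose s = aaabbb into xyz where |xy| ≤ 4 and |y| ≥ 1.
x = '', y = 'aaab', z = 'bb'

For s = aaabbb and p = 4, one valid decomposition is:
- x = '' (length 0)
- y = 'aaab' (length 4)
- z = 'bb' (length 2)

Verification:
- xyz = '' + 'aaab' + 'bb' = aaabbb ✓
- |xy| = 4 ≤ 4 ✓
- |y| = 4 > 0 ✓

All pumping lemma constraints are satisfied.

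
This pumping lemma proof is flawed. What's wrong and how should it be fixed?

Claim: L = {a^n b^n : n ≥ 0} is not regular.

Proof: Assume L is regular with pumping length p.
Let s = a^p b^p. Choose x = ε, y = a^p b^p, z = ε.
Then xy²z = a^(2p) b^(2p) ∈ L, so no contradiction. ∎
Error: The decomposition violates |xy| ≤ p. With y = a^p b^p, |xy| = |y| = 2p > p. (The proof also miscomputes xy²z, which would be a^p b^p a^p b^p rather than a^(2p) b^(2p), and it wrongly treats one harmless decomposition as settling the matter — the prover does not get to choose the decomposition.)

Correction: The pumping lemma requires |xy| ≤ p, and the argument must handle every decomposition satisfying |xy| ≤ p, |y| ≥ 1. Since s starts with p a's, any such y consists only of a's, say y = a^k with k ≥ 1. Then xy²z = a^(p+k) b^p has unequal numbers of a's and b's, so xy²z ∉ L — the required contradiction.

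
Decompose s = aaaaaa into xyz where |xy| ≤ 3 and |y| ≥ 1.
x = '', y = 'aaa', z = 'aaa'

For s = aaaaaa and p = 3, one valid decomposition is:
- x = '' (length 0)
- y = 'aaa' (length 3)
- z = 'aaa' (length 3)

Verification:
- xyz = '' + 'aaa' + 'aaa' = aaaaaa ✓
- |xy| = 3 ≤ 3 ✓
- |y| = 3 > 0 ✓

All pumping lemma constraints are satisfied.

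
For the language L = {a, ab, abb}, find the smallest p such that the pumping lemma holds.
p = 4

For a finite language L, the pumping lemma holds vacuously if p > max|s| for s ∈ L.

The longest string in L = {a, ab, abb} has length 3.
If p = 4, then no string s ∈ L has |s| ≥ p, so the condition is vacuously true.

The minimum pumping length is p = 4.

Why no smaller p works: for any p ≤ 3, the longest string s ∈ L has |s| = 3 ≥ p, so it would
have to be pumpable; but pumping up (i = 2, 3, ...) produces ever longer strings, which cannot all lie in the
finite language L. So the pumping property fails for every p ≤ 3.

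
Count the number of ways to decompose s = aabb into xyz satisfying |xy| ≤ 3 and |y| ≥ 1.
6

For s = 'aabb' with pumping length p = 3:

Constraints: |xy| ≤ 3, |y| > 0

Valid decompositions (|xy| ≤ p, |y| ≥ 1):
  • x='', y='a', z='abb'
  • x='a', y='a', z='bb'
  • x='', y='aa', z='bb'
  • x='aa', y='b', z='b'
  • x='a', y='ab', z='b'
  • x='', y='aab', z='b'

Total count: 6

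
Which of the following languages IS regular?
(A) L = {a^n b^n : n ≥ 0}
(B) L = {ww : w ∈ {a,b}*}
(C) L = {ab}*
(C) {ab}*

(C) L = {ab}* is regular.

This can be recognized by a finite automaton (DFA/NFA).
Regular expressions like {ab}* define regular languages.

The other choices are not regular:
- {a^n b^n : n ≥ 0}: After pumping, the number of a's and b's become unequal
- {ww : w ∈ {a,b}*}: After pumping, the two halves no longer match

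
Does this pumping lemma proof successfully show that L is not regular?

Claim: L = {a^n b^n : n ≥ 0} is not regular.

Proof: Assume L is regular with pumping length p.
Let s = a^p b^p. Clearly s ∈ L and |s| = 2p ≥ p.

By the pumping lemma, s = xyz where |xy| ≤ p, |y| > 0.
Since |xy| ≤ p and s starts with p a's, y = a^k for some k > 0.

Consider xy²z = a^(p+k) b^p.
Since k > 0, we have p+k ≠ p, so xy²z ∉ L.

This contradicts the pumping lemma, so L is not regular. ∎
The proof is correct.

This proof is valid because:
1. The string s = a^p b^p is correctly in L
2. The decomposition analysis is correct: y must consist only of a's
3. The contradiction is valid: pumping increases a's but not b's
4. The conclusion follows logically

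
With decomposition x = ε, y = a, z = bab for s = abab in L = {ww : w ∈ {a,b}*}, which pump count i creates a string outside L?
i = 3

xy³z = ε · aaa · bab = aaabab; aaabab has length 6; its halves are aaa and bab, which differ, so it is not in L.
(Other choices also work, e.g. i = 0, 2; only i = 1 is guaranteed to stay in L since xy¹z = s.)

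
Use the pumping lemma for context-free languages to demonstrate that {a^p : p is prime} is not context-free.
Assume for contradiction that L is context-free, and let p ≥ 1 be the pumping length given by the pumping lemma for CFLs.
Choose a prime q with q ≥ p and let s = a^q. Then s ∈ L and |s| = q ≥ p.
By the CFL pumping lemma, s = uvxyz for some u, v, x, y, z with |vxy| ≤ p, |vy| ≥ 1, and uv^i xy^i z ∈ L for every i ≥ 0.
All symbols are a's, so only lengths matter: let k = |vy|, with 1 ≤ k ≤ p. Then |uv^i xy^i z| = q + (i − 1)k.

Take i = q + 1: the length is q + qk = q(k + 1).
Both factors satisfy q ≥ 2 and k + 1 ≥ 2, so q(k + 1) is composite and uv^(q+1) xy^(q+1) z ∉ L.

This contradicts the CFL pumping lemma, which requires uv^i xy^i z ∈ L for all i ≥ 0.
Hence L = {a^p : p is prime} is not context-free. ∎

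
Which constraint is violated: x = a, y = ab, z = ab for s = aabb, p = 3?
Violated: xyz = s

The decomposition x = a, y = ab, z = ab for s = aabb with p = 3
violates the constraint: xyz = s

xyz = 'a' + 'ab' + 'ab' = 'aabab' ≠ 'aabb' = s. The decomposition doesn't reconstruct s.

Pumping lemma constraints:
1. xyz = s (decomposition is valid)
2. |xy| ≤ p
3. |y| > 0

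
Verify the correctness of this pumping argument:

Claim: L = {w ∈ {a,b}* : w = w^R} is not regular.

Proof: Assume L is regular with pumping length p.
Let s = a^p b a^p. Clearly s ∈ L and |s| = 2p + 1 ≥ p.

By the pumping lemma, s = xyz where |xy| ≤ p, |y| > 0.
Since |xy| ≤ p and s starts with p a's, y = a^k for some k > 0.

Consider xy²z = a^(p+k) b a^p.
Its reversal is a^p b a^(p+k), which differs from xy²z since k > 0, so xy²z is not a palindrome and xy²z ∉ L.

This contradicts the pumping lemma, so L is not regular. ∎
The proof is correct.

This proof is valid because:
1. s = a^p b a^p is in L and is chosen in terms of p, so |s| ≥ p holds for every p
2. The decomposition analysis is correct: |xy| ≤ p forces y to lie inside the leading a's
3. The contradiction is valid: a^(p+k) b a^p has more a's before the b than after it, so it is not a palindrome
4. The conclusion follows logically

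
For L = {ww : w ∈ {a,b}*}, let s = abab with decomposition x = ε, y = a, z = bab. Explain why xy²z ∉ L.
xy²z = aabab ∉ L

Pumping with i = 2 replaces y = a by y² = aa:
- Original: s = xyz = abab; abab splits into halves ab · ab, which are equal, so it is in L (w = ab)
- Pumped: xy²z = ε · aa · bab = aabab
- aabab has odd length 5, so it cannot be written as ww and is not in L

The pumping lemma would require xy²z ∈ L, so this decomposition yields a contradiction.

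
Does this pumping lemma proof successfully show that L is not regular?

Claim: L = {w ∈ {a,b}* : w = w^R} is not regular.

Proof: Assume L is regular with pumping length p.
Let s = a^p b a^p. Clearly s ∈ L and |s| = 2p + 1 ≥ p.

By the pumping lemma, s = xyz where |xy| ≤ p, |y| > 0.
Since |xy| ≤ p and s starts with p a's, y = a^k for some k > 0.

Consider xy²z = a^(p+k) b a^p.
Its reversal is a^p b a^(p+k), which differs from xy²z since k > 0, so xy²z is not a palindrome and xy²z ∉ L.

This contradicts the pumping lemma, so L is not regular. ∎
The proof is correct.

This proof is valid because:
1. s = a^p b a^p is in L and is chosen in terms of p, so |s| ≥ p holds for every p
2. The decomposition analysis is correct: |xy| ≤ p forces y to lie inside the leading a's
3. The contradiction is valid: a^(p+k) b a^p has more a's before the b than after it, so it is not a palindrome
4. The conclusion follows logically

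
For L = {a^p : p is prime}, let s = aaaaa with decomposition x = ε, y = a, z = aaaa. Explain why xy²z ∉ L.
xy²z = aaaaaa ∉ L

Pumping with i = 2 replaces y = a by y² = aa:
- Original: s = xyz = aaaaa; aaaaa has length 5, which is prime, so it is in L
- Pumped: xy²z = ε · aa · aaaa = aaaaaa
- aaaaaa has length 6 = 2 × 3, which is not prime, so it is not in L

The pumping lemma would require xy²z ∈ L, so this decomposition yields a contradiction.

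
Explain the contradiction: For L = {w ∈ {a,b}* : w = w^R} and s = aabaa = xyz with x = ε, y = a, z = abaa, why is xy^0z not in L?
xy⁰z = abaa ∉ L

Pumping with i = 0 replaces y = a by y⁰ = ε:
- Original: s = xyz = aabaa; aabaa reversed is aabaa, the same string, so it is a palindrome and is in L
- Pumped: xy⁰z = ε · ε · abaa = abaa
- abaa reversed is aaba ≠ abaa, so it is not a palindrome and is not in L

The pumping lemma would require xy⁰z ∈ L, so this decomposition yields a contradiction.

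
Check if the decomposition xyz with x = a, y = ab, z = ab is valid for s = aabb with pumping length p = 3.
Violated: xyz = s

The decomposition x = a, y = ab, z = ab for s = aabb with p = 3
violates the constraint: xyz = s

xyz = 'a' + 'ab' + 'ab' = 'aabab' ≠ 'aabb' = s. The decomposition doesn't reconstruct s.

Pumping lemma constraints:
1. xyz = s (decomposition is valid)
2. |xy| ≤ p
3. |y| > 0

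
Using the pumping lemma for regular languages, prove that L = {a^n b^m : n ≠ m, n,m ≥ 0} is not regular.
Assume for contradiction that L is regular, and let p ≥ 1 be the pumping length given by the pumping lemma.
Choose s = a^p b^(p + p!). Then s ∈ L because p ≠ p + p! (as p! ≥ 1), and |s| ≥ p.
By the pumping lemma, s = xyz for some x, y, z with |xy| ≤ p, |y| ≥ 1, and xy^i z ∈ L for every i ≥ 0.
Since |xy| ≤ p and the first p symbols of s are all a's, y = a^k for some k with 1 ≤ k ≤ p.
For every i ≥ 0, xy^i z = a^(p + (i − 1)k) b^(p + p!).

Because 1 ≤ k ≤ p, k divides p!. Let t = p!/k (a positive integer) and take i = t + 1.
Then the number of a's is p + tk = p + p!, which equals the number of b's.
So xy^(t+1) z = a^(p + p!) b^(p + p!) has equally many a's and b's and is NOT in L.

This contradicts the pumping lemma, which requires xy^i z ∈ L for all i ≥ 0.
Hence L = {a^n b^m : n ≠ m, n,m ≥ 0} is not regular. ∎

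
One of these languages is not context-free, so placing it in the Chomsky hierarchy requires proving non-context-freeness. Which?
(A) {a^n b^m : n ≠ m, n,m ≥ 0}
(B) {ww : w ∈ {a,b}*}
(B) {ww : w ∈ {a,b}*}

(B) {ww : w ∈ {a,b}*} requires the CFL pumping lemma.

- {a^n b^m : n ≠ m, n,m ≥ 0} is context-free (but not regular)
  • Can be shown non-regular with the regular pumping lemma
  • After pumping a's, we can make n = m

- {ww : w ∈ {a,b}*} is NOT context-free
  • Requires the CFL pumping lemma to prove
  • Cannot verify equality of two arbitrary substrings

The CFL pumping lemma is "stronger" in that it can prove non-membership
in the larger class of context-free languages.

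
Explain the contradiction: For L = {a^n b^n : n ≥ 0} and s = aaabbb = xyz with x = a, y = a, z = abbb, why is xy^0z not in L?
xy⁰z = aabbb ∉ L

Pumping with i = 0 replaces y = a by y⁰ = ε:
- Original: s = xyz = aaabbb; aaabbb = a^3 b^3 has equal counts (3 = 3), so it is in L
- Pumped: xy⁰z = a · ε · abbb = aabbb
- aabbb has 2 a's and 3 b's; 2 ≠ 3, so it is not in L

The pumping lemma would require xy⁰z ∈ L, so this decomposition yields a contradiction.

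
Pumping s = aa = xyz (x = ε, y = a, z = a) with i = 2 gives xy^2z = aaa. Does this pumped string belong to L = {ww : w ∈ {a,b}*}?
No

xy²z = ε · aa · a = aaa.
aaa has odd length 3, so it cannot be written as ww and is not in L.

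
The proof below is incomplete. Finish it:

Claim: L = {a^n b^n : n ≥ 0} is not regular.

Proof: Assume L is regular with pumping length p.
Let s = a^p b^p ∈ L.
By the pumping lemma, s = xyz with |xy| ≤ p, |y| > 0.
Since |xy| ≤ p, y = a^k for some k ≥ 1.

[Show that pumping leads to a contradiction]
Consider xy²z = a^(p+k) b^p.

Since k ≥ 1, we have p + k > p.
So xy²z has more a's than b's: (p+k) a's vs p b's.
This means xy²z ∉ L because a^n b^n requires equal counts.

This contradicts the pumping lemma which states xy²z ∈ L.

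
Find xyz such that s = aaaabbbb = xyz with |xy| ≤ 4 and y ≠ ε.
x = '', y = 'aaa', z = 'abbbb'

For s = aaaabbbb and p = 4, one valid decomposition is:
- x = '' (length 0)
- y = 'aaa' (length 3)
- z = 'abbbb' (length 5)

Verification:
- xyz = '' + 'aaa' + 'abbbb' = aaaabbbb ✓
- |xy| = 3 ≤ 4 ✓
- |y| = 3 > 0 ✓

All pumping lemma constraints are satisfied.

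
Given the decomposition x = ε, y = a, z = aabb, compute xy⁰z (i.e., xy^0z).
aabb

Given x = '', y = 'a', z = 'aabb' and i = 0:

xy^0z = x + y·y·...·y (0 times) + z
       = '' + 'a'^0 + 'aabb'
       = '' + '' + 'aabb'
       = 'aabb'

The pumped string is 'aabb' with length 4.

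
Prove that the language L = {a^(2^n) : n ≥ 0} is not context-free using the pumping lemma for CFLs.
Assume for contradiction that L is context-free, and let p ≥ 1 be the pumping length given by the pumping lemma for CFLs.
Choose s = a^(2^p). Then s ∈ L and |s| = 2^p ≥ p.
By the CFL pumping lemma, s = uvxyz for some u, v, x, y, z with |vxy| ≤ p, |vy| ≥ 1, and uv^i xy^i z ∈ L for every i ≥ 0.
All symbols are a's, so only lengths matter: let k = |vy|, with 1 ≤ k ≤ |vxy| ≤ p < 2^p.

Take i = 2: |uv²xy²z| = 2^p + k, and 2^p < 2^p + k < 2^p + 2^p = 2^(p+1).
So the length lies strictly between consecutive powers of two and is not a power of 2; uv²xy²z ∉ L.

This contradicts the CFL pumping lemma, which requires uv^i xy^i z ∈ L for all i ≥ 0.
Hence L = {a^(2^n) : n ≥ 0} is not context-free. ∎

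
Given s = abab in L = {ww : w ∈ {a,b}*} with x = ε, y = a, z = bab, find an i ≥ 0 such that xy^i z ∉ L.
i = 2

xy²z = ε · aa · bab = aabab; aabab has odd length 5, so it cannot be written as ww and is not in L.
(Other choices also work, e.g. i = 0, 3; only i = 1 is guaranteed to stay in L since xy¹z = s.)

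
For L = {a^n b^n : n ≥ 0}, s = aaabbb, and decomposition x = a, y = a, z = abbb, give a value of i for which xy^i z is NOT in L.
i = 3

xy³z = a · aaa · abbb = aaaaabbb; aaaaabbb has 5 a's and 3 b's; 5 ≠ 3, so it is not in L.
(Other choices also work, e.g. i = 0, 2; only i = 1 is guaranteed to stay in L since xy¹z = s.)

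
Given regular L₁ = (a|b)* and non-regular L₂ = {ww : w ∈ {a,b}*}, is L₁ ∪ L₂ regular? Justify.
Yes — L₁ ∪ L₂ is regular.

{ww} ⊆ (a|b)*, so L₁ ∪ L₂ = (a|b)*, which is regular.

Note that the bare facts "L₁ regular, L₂ non-regular" do not settle the question by themselves: the closure of regular languages under ∪, ∩, complement and difference applies only when BOTH operands are regular. With a non-regular operand the result can come out regular or non-regular depending on the specific languages, so one has to work out L₁ ∪ L₂ for this particular pair, as above.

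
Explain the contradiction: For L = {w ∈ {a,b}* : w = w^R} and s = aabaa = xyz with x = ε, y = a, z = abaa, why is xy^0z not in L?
xy⁰z = abaa ∉ L

Pumping with i = 0 replaces y = a by y⁰ = ε:
- Original: s = xyz = aabaa; aabaa reversed is aabaa, the same string, so it is a palindrome and is in L
- Pumped: xy⁰z = ε · ε · abaa = abaa
- abaa reversed is aaba ≠ abaa, so it is not a palindrome and is not in L

The pumping lemma would require xy⁰z ∈ L, so this decomposition yields a contradiction.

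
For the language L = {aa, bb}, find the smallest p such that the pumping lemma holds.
p = 3

For a finite language L, the pumping lemma holds vacuously if p > max|s| for s ∈ L.

The longest string in L = {aa, bb} has length 2.
If p = 3, then no string s ∈ L has |s| ≥ p, so the condition is vacuously true.

The minimum pumping length is p = 3.

Why no smaller p works: for any p ≤ 2, the longest string s ∈ L has |s| = 2 ≥ p, so it would
have to be pumpable; but pumping up (i = 2, 3, ...) produces ever longer strings, which cannot all lie in the
finite language L. So the pumping property fails for every p ≤ 2.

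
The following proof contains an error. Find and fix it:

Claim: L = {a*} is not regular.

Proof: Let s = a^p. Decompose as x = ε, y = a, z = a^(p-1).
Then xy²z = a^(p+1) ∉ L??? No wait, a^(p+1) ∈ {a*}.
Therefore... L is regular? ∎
Error: The proof attempts to show a*  is not regular, but a* IS regular!

Correction: a* is a regular language (recognized by a simple DFA with one accepting state and self-loop on 'a'). The pumping lemma can only prove non-regularity, not regularity. For regular languages, pumping always works.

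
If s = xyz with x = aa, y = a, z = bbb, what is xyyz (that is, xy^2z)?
aaaabbb

Given x = 'aa', y = 'a', z = 'bbb' and i = 2:

xy^2z = x + y·y·...·y (2 times) + z
       = 'aa' + 'a'^2 + 'bbb'
       = 'aa' + 'aa' + 'bbb'
       = 'aaaabbb'

The pumped string is 'aaaabbb' with length 7.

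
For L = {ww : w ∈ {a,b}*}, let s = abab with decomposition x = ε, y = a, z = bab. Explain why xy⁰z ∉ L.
xy⁰z = bab ∉ L

Pumping with i = 0 replaces y = a by y⁰ = ε:
- Original: s = xyz = abab; abab splits into halves ab · ab, which are equal, so it is in L (w = ab)
- Pumped: xy⁰z = ε · ε · bab = bab
- bab has odd length 3, so it cannot be written as ww and is not in L

The pumping lemma would require xy⁰z ∈ L, so this decomposition yields a contradiction.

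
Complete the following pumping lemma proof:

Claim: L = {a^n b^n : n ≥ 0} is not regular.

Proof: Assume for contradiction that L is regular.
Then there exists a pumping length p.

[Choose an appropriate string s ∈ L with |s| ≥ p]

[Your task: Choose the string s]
s = a^p b^p

This string is in L (has equal a's and b's) and has length 2p ≥ p.
Any decomposition xyz with |xy| ≤ p means y consists only of a's,
so pumping will unbalance the counts.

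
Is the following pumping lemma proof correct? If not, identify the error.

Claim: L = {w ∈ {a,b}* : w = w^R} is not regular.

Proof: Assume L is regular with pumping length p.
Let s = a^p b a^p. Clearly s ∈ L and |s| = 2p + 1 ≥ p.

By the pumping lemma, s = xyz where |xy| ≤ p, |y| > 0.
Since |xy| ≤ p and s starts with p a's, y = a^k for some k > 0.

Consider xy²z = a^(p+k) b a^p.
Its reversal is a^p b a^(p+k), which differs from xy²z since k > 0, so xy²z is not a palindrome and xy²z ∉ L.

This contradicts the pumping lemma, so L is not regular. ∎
The proof is correct.

This proof is valid because:
1. s = a^p b a^p is in L and is chosen in terms of p, so |s| ≥ p holds for every p
2. The decomposition analysis is correct: |xy| ≤ p forces y to lie inside the leading a's
3. The contradiction is valid: a^(p+k) b a^p has more a's before the b than after it, so it is not a palindrome
4. The conclusion follows logically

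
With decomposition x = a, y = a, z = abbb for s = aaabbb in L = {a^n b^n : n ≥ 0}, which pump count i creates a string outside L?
i = 3

xy³z = a · aaa · abbb = aaaaabbb; aaaaabbb has 5 a's and 3 b's; 5 ≠ 3, so it is not in L.
(Other choices also work, e.g. i = 0, 2; only i = 1 is guaranteed to stay in L since xy¹z = s.)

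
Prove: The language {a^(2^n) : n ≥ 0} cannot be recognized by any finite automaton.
Assume for contradiction that L is regular, and let p ≥ 1 be the pumping length given by the pumping lemma.
Choose s = a^(2^p). Then s ∈ L and |s| = 2^p ≥ p.
By the pumping lemma, s = xyz for some x, y, z with |xy| ≤ p, |y| ≥ 1, and xy^i z ∈ L for every i ≥ 0.
Here y = a^k for some k with 1 ≤ k ≤ |xy| ≤ p, and p < 2^p.

Take i = 2: |xy²z| = 2^p + k.
Now 2^p < 2^p + k ≤ 2^p + p < 2^p + 2^p = 2^(p+1).
So |xy²z| lies strictly between the consecutive powers of two 2^p and 2^(p+1), hence is not a power of 2, and xy²z ∉ L.

This contradicts the pumping lemma, which requires xy^i z ∈ L for all i ≥ 0.
Hence L = {a^(2^n) : n ≥ 0} is not regular. ∎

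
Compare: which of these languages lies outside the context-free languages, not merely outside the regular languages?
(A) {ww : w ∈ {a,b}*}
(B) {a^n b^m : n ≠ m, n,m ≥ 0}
(A) {ww : w ∈ {a,b}*}

(A) {ww : w ∈ {a,b}*} requires the CFL pumping lemma.

- {a^n b^m : n ≠ m, n,m ≥ 0} is context-free (but not regular)
  • Can be shown non-regular with the regular pumping lemma
  • After pumping a's, we can make n = m

- {ww : w ∈ {a,b}*} is NOT context-free
  • Requires the CFL pumping lemma to prove
  • Cannot verify equality of two arbitrary substrings

The CFL pumping lemma is "stronger" in that it can prove non-membership
in the larger class of context-free languages.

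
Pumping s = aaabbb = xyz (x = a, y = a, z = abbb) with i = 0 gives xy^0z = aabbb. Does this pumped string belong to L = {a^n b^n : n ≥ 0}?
No

xy⁰z = a · ε · abbb = aabbb.
aabbb has 2 a's and 3 b's; 2 ≠ 3, so it is not in L.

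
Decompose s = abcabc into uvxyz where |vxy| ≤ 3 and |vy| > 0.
u='ab', v='c', x='a', y='b', z='c'

For s = abcabc with pumping length p = 3:

One valid decomposition:
- u = 'ab'
- v = 'c'
- x = 'a'
- y = 'b'
- z = 'c'

Verification:
- uvxyz = 'ab' + 'c' + 'a' + 'b' + 'c' = abcabc ✓
- |vxy| = |'cab'| = 3 ≤ 3 ✓
- |vy| = |'cb'| = 2 > 0 ✓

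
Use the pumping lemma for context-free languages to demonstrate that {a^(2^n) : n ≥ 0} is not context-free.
Assume for contradiction that L is context-free, and let p ≥ 1 be the pumping length given by the pumping lemma for CFLs.
Choose s = a^(2^p). Then s ∈ L and |s| = 2^p ≥ p.
By the CFL pumping lemma, s = uvxyz for some u, v, x, y, z with |vxy| ≤ p, |vy| ≥ 1, and uv^i xy^i z ∈ L for every i ≥ 0.
All symbols are a's, so only lengths matter: let k = |vy|, with 1 ≤ k ≤ |vxy| ≤ p < 2^p.

Take i = 2: |uv²xy²z| = 2^p + k, and 2^p < 2^p + k < 2^p + 2^p = 2^(p+1).
So the length lies strictly between consecutive powers of two and is not a power of 2; uv²xy²z ∉ L.

This contradicts the CFL pumping lemma, which requires uv^i xy^i z ∈ L for all i ≥ 0.
Hence L = {a^(2^n) : n ≥ 0} is not context-free. ∎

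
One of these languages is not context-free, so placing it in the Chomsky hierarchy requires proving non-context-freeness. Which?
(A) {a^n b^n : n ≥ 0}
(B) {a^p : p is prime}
(B) {a^p : p is prime}

(B) {a^p : p is prime} requires the CFL pumping lemma.

- {a^n b^n : n ≥ 0} is context-free (but not regular)
  • Can be shown non-regular with the regular pumping lemma
  • After pumping, the number of a's and b's become unequal

- {a^p : p is prime} is NOT context-free
  • Requires the CFL pumping lemma to prove
  • The CFL pumping lemma also fails because prime gaps are unbounded

The CFL pumping lemma is "stronger" in that it can prove non-membership
in the larger class of context-free languages.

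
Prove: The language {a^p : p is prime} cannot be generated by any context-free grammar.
Assume for contradiction that L is context-free, and let p ≥ 1 be the pumping length given by the pumping lemma for CFLs.
Choose a prime q with q ≥ p and let s = a^q. Then s ∈ L and |s| = q ≥ p.
By the CFL pumping lemma, s = uvxyz for some u, v, x, y, z with |vxy| ≤ p, |vy| ≥ 1, and uv^i xy^i z ∈ L for every i ≥ 0.
All symbols are a's, so only lengths matter: let k = |vy|, with 1 ≤ k ≤ p. Then |uv^i xy^i z| = q + (i − 1)k.

Take i = q + 1: the length is q + qk = q(k + 1).
Both factors satisfy q ≥ 2 and k + 1 ≥ 2, so q(k + 1) is composite and uv^(q+1) xy^(q+1) z ∉ L.

This contradicts the CFL pumping lemma, which requires uv^i xy^i z ∈ L for all i ≥ 0.
Hence L = {a^p : p is prime} is not context-free. ∎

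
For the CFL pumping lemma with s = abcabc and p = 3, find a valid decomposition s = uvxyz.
u='ab', v='c', x='a', y='b', z='c'

For s = abcabc with pumping length p = 3:

One valid decomposition:
- u = 'ab'
- v = 'c'
- x = 'a'
- y = 'b'
- z = 'c'

Verification:
- uvxyz = 'ab' + 'c' + 'a' + 'b' + 'c' = abcabc ✓
- |vxy| = |'cab'| = 3 ≤ 3 ✓
- |vy| = |'cb'| = 2 > 0 ✓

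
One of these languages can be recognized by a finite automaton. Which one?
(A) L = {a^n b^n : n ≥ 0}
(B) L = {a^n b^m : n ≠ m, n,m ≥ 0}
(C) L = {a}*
(C) {a}*

(C) L = {a}* is regular.

This can be recognized by a finite automaton (DFA/NFA).
Regular expressions like {a}* define regular languages.

The other choices are not regular:
- {a^n b^n : n ≥ 0}: After pumping, the number of a's and b's become unequal
- {a^n b^m : n ≠ m, n,m ≥ 0}: After pumping a's, we can make n = m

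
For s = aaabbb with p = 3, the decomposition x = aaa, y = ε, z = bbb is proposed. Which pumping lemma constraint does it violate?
Violated: |y| > 0

The decomposition x = aaa, y = ε, z = bbb for s = aaabbb with p = 3
violates the constraint: |y| > 0

|y| = 0, but the pumping lemma requires |y| > 0 (y must be non-empty).

Pumping lemma constraints:
1. xyz = s (decomposition is valid)
2. |xy| ≤ p
3. |y| > 0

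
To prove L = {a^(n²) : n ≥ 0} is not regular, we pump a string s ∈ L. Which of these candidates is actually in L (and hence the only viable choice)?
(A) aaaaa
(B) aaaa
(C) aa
(B) aaaa

The pumping lemma is applied to a string s that lies in L, so first check membership of each option:
- (A) aaaaa has length 5, strictly between 2² = 4 and 3² = 9, so it is not in L ✗
- (B) aaaa has length 4 = 2², a perfect square, so it is in L ✓
- (C) aa has length 2, strictly between 1² = 1 and 2² = 4, so it is not in L ✗

Only (B) aaaa is in L, so it is the only candidate that could play the role of s.
(In a complete proof one picks s in terms of the pumping length p so that |s| ≥ p is guaranteed; a fixed string like aaaa illustrates the shape of such an s.)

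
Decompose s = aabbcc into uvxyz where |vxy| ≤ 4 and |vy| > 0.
u='a', v='a', x='bb', y='c', z='c'

For s = aabbcc with pumping length p = 4:

One valid decomposition:
- u = 'a'
- v = 'a'
- x = 'bb'
- y = 'c'
- z = 'c'

Verification:
- uvxyz = 'a' + 'a' + 'bb' + 'c' + 'c' = aabbcc ✓
- |vxy| = |'abbc'| = 4 ≤ 4 ✓
- |vy| = |'ac'| = 2 > 0 ✓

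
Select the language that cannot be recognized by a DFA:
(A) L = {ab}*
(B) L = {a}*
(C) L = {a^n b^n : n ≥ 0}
(C) {a^n b^n : n ≥ 0}

(C) L = {a^n b^n : n ≥ 0} is NOT regular.

The pumping lemma can be used to prove this:
After pumping, the number of a's and b's become unequal

The other languages are regular because they can be recognized by finite automata.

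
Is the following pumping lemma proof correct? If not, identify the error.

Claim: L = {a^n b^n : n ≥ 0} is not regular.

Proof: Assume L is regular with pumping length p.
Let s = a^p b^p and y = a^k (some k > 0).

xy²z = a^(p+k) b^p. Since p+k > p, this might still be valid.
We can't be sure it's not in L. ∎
The proof is INCORRECT.

Error: The conclusion is wrong.
xy²z = a^(p+k) b^p is definitely NOT in L because the number of a's (p+k) ≠ number of b's (p).
The proof incorrectly doubts what is actually a valid contradiction.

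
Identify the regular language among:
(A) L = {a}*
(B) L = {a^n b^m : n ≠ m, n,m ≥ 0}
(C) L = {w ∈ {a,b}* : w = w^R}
(A) {a}*

(A) L = {a}* is regular.

This can be recognized by a finite automaton (DFA/NFA).
Regular expressions like {a}* define regular languages.

The other choices are not regular:
- {w ∈ {a,b}* : w = w^R}: After pumping, the string is no longer symmetric
- {a^n b^m : n ≠ m, n,m ≥ 0}: After pumping a's, we can make n = m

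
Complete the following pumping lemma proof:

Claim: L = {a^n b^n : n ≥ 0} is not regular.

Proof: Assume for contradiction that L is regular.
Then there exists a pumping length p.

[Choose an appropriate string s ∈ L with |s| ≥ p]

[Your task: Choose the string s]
s = a^p b^p

This string is in L (has equal a's and b's) and has length 2p ≥ p.
Any decomposition xyz with |xy| ≤ p means y consists only of a's,
so pumping will unbalance the counts.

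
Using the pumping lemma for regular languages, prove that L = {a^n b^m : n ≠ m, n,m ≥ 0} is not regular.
Assume for contradiction that L is regular, and let p ≥ 1 be the pumping length given by the pumping lemma.
Choose s = a^p b^(p + p!). Then s ∈ L because p ≠ p + p! (as p! ≥ 1), and |s| ≥ p.
By the pumping lemma, s = xyz for some x, y, z with |xy| ≤ p, |y| ≥ 1, and xy^i z ∈ L for every i ≥ 0.
Since |xy| ≤ p and the first p symbols of s are all a's, y = a^k for some k with 1 ≤ k ≤ p.
For every i ≥ 0, xy^i z = a^(p + (i − 1)k) b^(p + p!).

Because 1 ≤ k ≤ p, k divides p!. Let t = p!/k (a positive integer) and take i = t + 1.
Then the number of a's is p + tk = p + p!, which equals the number of b's.
So xy^(t+1) z = a^(p + p!) b^(p + p!) has equally many a's and b's and is NOT in L.

This contradicts the pumping lemma, which requires xy^i z ∈ L for all i ≥ 0.
Hence L = {a^n b^m : n ≠ m, n,m ≥ 0} is not regular. ∎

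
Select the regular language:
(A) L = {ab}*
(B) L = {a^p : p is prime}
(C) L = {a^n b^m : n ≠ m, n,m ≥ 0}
(A) {ab}*

(A) L = {ab}* is regular.

This can be recognized by a finite automaton (DFA/NFA).
Regular expressions like {ab}* define regular languages.

The other choices are not regular:
- {a^p : p is prime}: After pumping, the length becomes composite
- {a^n b^m : n ≠ m, n,m ≥ 0}: After pumping a's, we can make n = m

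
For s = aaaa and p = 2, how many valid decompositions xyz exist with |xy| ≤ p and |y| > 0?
3

For s = 'aaaa' with pumping length p = 2:

Constraints: |xy| ≤ 2, |y| > 0

Valid decompositions (|xy| ≤ p, |y| ≥ 1):
  • x='', y='a', z='aaa'
  • x='a', y='a', z='aa'
  • x='', y='aa', z='aa'

Total count: 3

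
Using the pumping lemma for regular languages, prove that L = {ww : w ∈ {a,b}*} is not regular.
Assume for contradiction that L is regular, and let p ≥ 1 be the pumping length given by the pumping lemma.
Choose s = a^p b a^p b. Then s ∈ L (take w = a^p b) and |s| = 2p + 2 ≥ p.
By the pumping lemma, s = xyz for some x, y, z with |xy| ≤ p, |y| ≥ 1, and xy^i z ∈ L for every i ≥ 0.
Since |xy| ≤ p and the first p symbols of s are all a's, y = a^k for some k with 1 ≤ k ≤ p.

Take i = 2: t = xy²z = a^(p + k) b a^p b.
Suppose t = uu for some string u. The string t contains exactly two b's and ends in b, so u contains exactly one b and ends in b; hence u = a^j b for some j, and uu = a^j b a^j b. Comparing with t = a^(p + k) b a^p b forces j = p + k (first block) and j = p (second block), which is impossible since k ≥ 1. So t ∉ L.

This contradicts the pumping lemma, which requires xy^i z ∈ L for all i ≥ 0.
Hence L = {ww : w ∈ {a,b}*} is not regular. ∎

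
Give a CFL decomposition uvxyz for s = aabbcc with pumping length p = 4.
u='a', v='a', x='bb', y='c', z='c'

For s = aabbcc with pumping length p = 4:

One valid decomposition:
- u = 'a'
- v = 'a'
- x = 'bb'
- y = 'c'
- z = 'c'

Verification:
- uvxyz = 'a' + 'a' + 'bb' + 'c' + 'c' = aabbcc ✓
- |vxy| = |'abbc'| = 4 ≤ 4 ✓
- |vy| = |'ac'| = 2 > 0 ✓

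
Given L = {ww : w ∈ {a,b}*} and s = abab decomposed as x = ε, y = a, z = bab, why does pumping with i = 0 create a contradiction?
xy⁰z = bab ∉ L

Pumping with i = 0 replaces y = a by y⁰ = ε:
- Original: s = xyz = abab; abab splits into halves ab · ab, which are equal, so it is in L (w = ab)
- Pumped: xy⁰z = ε · ε · bab = bab
- bab has odd length 3, so it cannot be written as ww and is not in L

The pumping lemma would require xy⁰z ∈ L, so this decomposition yields a contradiction.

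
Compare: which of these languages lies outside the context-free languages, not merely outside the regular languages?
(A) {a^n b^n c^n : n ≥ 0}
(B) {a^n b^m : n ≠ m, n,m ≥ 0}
(A) {a^n b^n c^n : n ≥ 0}

(A) {a^n b^n c^n : n ≥ 0} requires the CFL pumping lemma.

- {a^n b^m : n ≠ m, n,m ≥ 0} is context-free (but not regular)
  • Can be shown non-regular with the regular pumping lemma
  • After pumping a's, we can make n = m

- {a^n b^n c^n : n ≥ 0} is NOT context-free
  • Requires the CFL pumping lemma to prove
  • Cannot maintain three equal counts simultaneously

The CFL pumping lemma is "stronger" in that it can prove non-membership
in the larger class of context-free languages.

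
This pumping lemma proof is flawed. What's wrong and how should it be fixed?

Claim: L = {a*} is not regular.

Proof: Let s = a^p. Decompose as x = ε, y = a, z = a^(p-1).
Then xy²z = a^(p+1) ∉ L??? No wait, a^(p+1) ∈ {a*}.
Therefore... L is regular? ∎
Error: The proof attempts to show a*  is not regular, but a* IS regular!

Correction: a* is a regular language (recognized by a simple DFA with one accepting state and self-loop on 'a'). The pumping lemma can only prove non-regularity, not regularity. For regular languages, pumping always works.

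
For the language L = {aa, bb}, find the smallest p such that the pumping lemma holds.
p = 3

For a finite language L, the pumping lemma holds vacuously if p > max|s| for s ∈ L.

The longest string in L = {aa, bb} has length 2.
If p = 3, then no string s ∈ L has |s| ≥ p, so the condition is vacuously true.

The minimum pumping length is p = 3.

Why no smaller p works: for any p ≤ 2, the longest string s ∈ L has |s| = 2 ≥ p, so it would
have to be pumpable; but pumping up (i = 2, 3, ...) produces ever longer strings, which cannot all lie in the
finite language L. So the pumping property fails for every p ≤ 2.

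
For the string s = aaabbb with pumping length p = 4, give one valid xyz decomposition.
x = 'aaa', y = 'b', z = 'bb'

For s = aaabbb and p = 4, one valid decomposition is:
- x = 'aaa' (length 3)
- y = 'b' (length 1)
- z = 'bb' (length 2)

Verification:
- xyz = 'aaa' + 'b' + 'bb' = aaabbb ✓
- |xy| = 4 ≤ 4 ✓
- |y| = 1 > 0 ✓

All pumping lemma constraints are satisfied.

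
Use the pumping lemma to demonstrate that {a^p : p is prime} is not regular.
Assume for contradiction that L is regular, and let p ≥ 1 be the pumping length given by the pumping lemma.
Choose a prime q with q ≥ p (one exists because there are infinitely many primes) and let s = a^q. Then s ∈ L and |s| = q ≥ p.
By the pumping lemma, s = xyz for some x, y, z with |xy| ≤ p, |y| ≥ 1, and xy^i z ∈ L for every i ≥ 0.
Here y = a^k for some k with 1 ≤ k ≤ p, and xy^i z = a^(q + (i − 1)k) for every i ≥ 0.

Take i = q + 1: |xy^(q+1) z| = q + qk = q(k + 1).
Both factors satisfy q ≥ 2 and k + 1 ≥ 2, so q(k + 1) is composite, and xy^(q+1) z ∉ L.

This contradicts the pumping lemma, which requires xy^i z ∈ L for all i ≥ 0.
Hence L = {a^p : p is prime} is not regular. ∎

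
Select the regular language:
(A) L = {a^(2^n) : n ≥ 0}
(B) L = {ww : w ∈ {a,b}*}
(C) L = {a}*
(C) {a}*

(C) L = {a}* is regular.

This can be recognized by a finite automaton (DFA/NFA).
Regular expressions like {a}* define regular languages.

The other choices are not regular:
- {a^(2^n) : n ≥ 0}: After pumping, length is no longer a power of 2
- {ww : w ∈ {a,b}*}: After pumping, the two halves no longer match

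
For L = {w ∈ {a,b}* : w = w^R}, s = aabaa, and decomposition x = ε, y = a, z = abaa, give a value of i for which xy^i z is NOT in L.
i = 2

xy²z = ε · aa · abaa = aaabaa; aaabaa reversed is aabaaa ≠ aaabaa, so it is not a palindrome and is not in L.
(Other choices also work, e.g. i = 0, 3; only i = 1 is guaranteed to stay in L since xy¹z = s.)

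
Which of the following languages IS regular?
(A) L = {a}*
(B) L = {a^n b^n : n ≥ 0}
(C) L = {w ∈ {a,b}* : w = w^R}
(A) {a}*

(A) L = {a}* is regular.

This can be recognized by a finite automaton (DFA/NFA).
Regular expressions like {a}* define regular languages.

The other choices are not regular:
- {w ∈ {a,b}* : w = w^R}: After pumping, the string is no longer symmetric
- {a^n b^n : n ≥ 0}: After pumping, the number of a's and b's become unequal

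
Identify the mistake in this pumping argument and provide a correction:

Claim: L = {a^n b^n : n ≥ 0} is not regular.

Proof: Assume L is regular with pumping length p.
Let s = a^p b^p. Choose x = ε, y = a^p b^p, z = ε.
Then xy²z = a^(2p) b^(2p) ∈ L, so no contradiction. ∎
Error: The decomposition violates |xy| ≤ p. With y = a^p b^p, |xy| = |y| = 2p > p. (The proof also miscomputes xy²z, which would be a^p b^p a^p b^p rather than a^(2p) b^(2p), and it wrongly treats one harmless decomposition as settling the matter — the prover does not get to choose the decomposition.)

Correction: The pumping lemma requires |xy| ≤ p, and the argument must handle every decomposition satisfying |xy| ≤ p, |y| ≥ 1. Since s starts with p a's, any such y consists only of a's, say y = a^k with k ≥ 1. Then xy²z = a^(p+k) b^p has unequal numbers of a's and b's, so xy²z ∉ L — the required contradiction.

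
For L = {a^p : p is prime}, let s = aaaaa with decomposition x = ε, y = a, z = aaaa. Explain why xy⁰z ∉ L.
xy⁰z = aaaa ∉ L

Pumping with i = 0 replaces y = a by y⁰ = ε:
- Original: s = xyz = aaaaa; aaaaa has length 5, which is prime, so it is in L
- Pumped: xy⁰z = ε · ε · aaaa = aaaa
- aaaa has length 4 = 2 × 2, which is not prime, so it is not in L

The pumping lemma would require xy⁰z ∈ L, so this decomposition yields a contradiction.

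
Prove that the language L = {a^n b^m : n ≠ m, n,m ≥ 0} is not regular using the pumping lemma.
Assume for contradiction that L is regular, and let p ≥ 1 be the pumping length given by the pumping lemma.
Choose s = a^p b^(p + p!). Then s ∈ L because p ≠ p + p! (as p! ≥ 1), and |s| ≥ p.
By the pumping lemma, s = xyz for some x, y, z with |xy| ≤ p, |y| ≥ 1, and xy^i z ∈ L for every i ≥ 0.
Since |xy| ≤ p and the first p symbols of s are all a's, y = a^k for some k with 1 ≤ k ≤ p.
For every i ≥ 0, xy^i z = a^(p + (i − 1)k) b^(p + p!).

Because 1 ≤ k ≤ p, k divides p!. Let t = p!/k (a positive integer) and take i = t + 1.
Then the number of a's is p + tk = p + p!, which equals the number of b's.
So xy^(t+1) z = a^(p + p!) b^(p + p!) has equally many a's and b's and is NOT in L.

This contradicts the pumping lemma, which requires xy^i z ∈ L for all i ≥ 0.
Hence L = {a^n b^m : n ≠ m, n,m ≥ 0} is not regular. ∎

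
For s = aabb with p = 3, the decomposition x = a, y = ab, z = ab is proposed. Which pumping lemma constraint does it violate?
Violated: xyz = s

The decomposition x = a, y = ab, z = ab for s = aabb with p = 3
violates the constraint: xyz = s

xyz = 'a' + 'ab' + 'ab' = 'aabab' ≠ 'aabb' = s. The decomposition doesn't reconstruct s.

Pumping lemma constraints:
1. xyz = s (decomposition is valid)
2. |xy| ≤ p
3. |y| > 0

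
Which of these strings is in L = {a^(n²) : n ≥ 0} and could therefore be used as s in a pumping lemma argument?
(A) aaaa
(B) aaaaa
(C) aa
(A) aaaa

The pumping lemma is applied to a string s that lies in L, so first check membership of each option:
- (A) aaaa has length 4 = 2², a perfect square, so it is in L ✓
- (B) aaaaa has length 5, strictly between 2² = 4 and 3² = 9, so it is not in L ✗
- (C) aa has length 2, strictly between 1² = 1 and 2² = 4, so it is not in L ✗

Only (A) aaaa is in L, so it is the only candidate that could play the role of s.
(In a complete proof one picks s in terms of the pumping length p so that |s| ≥ p is guaranteed; a fixed string like aaaa illustrates the shape of such an s.)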